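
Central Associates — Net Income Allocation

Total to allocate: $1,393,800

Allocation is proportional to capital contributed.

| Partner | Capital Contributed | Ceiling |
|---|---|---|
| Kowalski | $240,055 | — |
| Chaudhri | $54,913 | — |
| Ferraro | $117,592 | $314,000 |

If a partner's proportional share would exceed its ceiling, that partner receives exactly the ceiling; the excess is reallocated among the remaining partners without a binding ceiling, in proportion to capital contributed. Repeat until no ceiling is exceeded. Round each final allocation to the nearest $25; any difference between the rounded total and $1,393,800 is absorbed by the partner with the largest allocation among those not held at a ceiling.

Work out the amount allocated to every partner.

Kowalski: $878,775 | Chaudhri: $201,025 | Ferraro: $314,000

Total capital contributed = 412,560.
Proportional shares (ignoring caps): Kowalski 811,006.06; Chaudhri 185,519.05; Ferraro 397,274.89.
Capped: Ferraro ($314,000); residual $1,079,800 reallocated over remaining capital contributed 294,968.
Redistributed shares: Kowalski 878,778.00 → $878,775; Chaudhri 201,022.00 → $201,025.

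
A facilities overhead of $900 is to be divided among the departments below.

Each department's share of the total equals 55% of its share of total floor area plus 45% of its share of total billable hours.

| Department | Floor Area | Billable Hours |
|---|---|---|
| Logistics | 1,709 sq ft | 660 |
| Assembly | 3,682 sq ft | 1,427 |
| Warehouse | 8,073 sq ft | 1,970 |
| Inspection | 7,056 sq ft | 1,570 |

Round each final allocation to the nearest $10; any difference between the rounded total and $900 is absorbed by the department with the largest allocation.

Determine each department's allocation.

Totals — floor area 20,520, billable hours 5,627.
Blended shares (55% floor area + 45% billable hours): Logistics 0.0986; Assembly 0.2128; Warehouse 0.3739; Inspection 0.3147.
Raw shares: Logistics 88.73; Assembly 191.53; Warehouse 336.53; Inspection 283.21.
Rounded to nearest $10: Logistics $90; Assembly $190; Warehouse $340; Inspection $280. Sum = $900.
Rounded total matches; no reconciliation needed.

Logistics: $90 | Assembly: $190 | Warehouse: $340 | Inspection: $280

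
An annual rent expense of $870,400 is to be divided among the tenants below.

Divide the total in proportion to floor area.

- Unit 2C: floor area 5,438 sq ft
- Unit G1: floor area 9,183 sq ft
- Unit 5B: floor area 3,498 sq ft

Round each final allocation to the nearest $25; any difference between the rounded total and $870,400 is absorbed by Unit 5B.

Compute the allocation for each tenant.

Unit 2C: $261,225; Unit G1: $441,125; Unit 5B: $168,050

Total floor area = 18,119.
Raw shares: Unit 2C 5,438/18,119 × $870,400 = 261,230.49; Unit G1 9,183/18,119 × $870,400 = 441,132.69; Unit 5B 3,498/18,119 × $870,400 = 168,036.82.
Rounded to nearest $25: Unit 2C $261,225; Unit G1 $441,125; Unit 5B $168,025. Sum = $870,375.
Difference $870,400 − $870,375 = +$25 applied to Unit 5B: Unit 5B becomes $168,050.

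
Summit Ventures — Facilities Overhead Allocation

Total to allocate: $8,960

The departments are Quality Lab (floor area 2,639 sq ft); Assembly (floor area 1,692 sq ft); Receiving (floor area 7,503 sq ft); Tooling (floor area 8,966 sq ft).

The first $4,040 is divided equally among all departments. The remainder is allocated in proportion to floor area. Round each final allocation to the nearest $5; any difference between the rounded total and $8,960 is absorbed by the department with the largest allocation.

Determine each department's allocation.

Quality Lab: $1,635; Assembly: $1,410; Receiving: $2,785; Tooling: $3,130

$4,040 shared equally gives $1,010 per department.
Remainder $4,920 by floor area (total 20,800): Quality Lab 624.23 → $625; Assembly 400.22 → $400; Receiving 1,774.75 → $1,775; Tooling 2,120.80 → $2,120.
Totals: Quality Lab $1,010 + $625 = $1,635; Assembly $1,010 + $400 = $1,410; Receiving $1,010 + $1,775 = $2,785; Tooling $1,010 + $2,120 = $3,130.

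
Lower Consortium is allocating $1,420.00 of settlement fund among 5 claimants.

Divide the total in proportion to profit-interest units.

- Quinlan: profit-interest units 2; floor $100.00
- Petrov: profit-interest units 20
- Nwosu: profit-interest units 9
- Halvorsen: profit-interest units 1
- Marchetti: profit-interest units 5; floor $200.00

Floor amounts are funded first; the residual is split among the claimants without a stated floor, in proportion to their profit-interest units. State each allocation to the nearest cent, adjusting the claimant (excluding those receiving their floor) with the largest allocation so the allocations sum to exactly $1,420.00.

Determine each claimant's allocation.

Minimums first: Quinlan $100.00; Marchetti $200.00. Residual $1,120.00.
Residual split over remaining profit-interest units 30: Petrov 746.6667 → $746.67; Nwosu 336.0000 → $336.00; Halvorsen 37.3333 → $37.33.

Quinlan: $100.00 · Petrov: $746.67 · Nwosu: $336.00 · Halvorsen: $37.33 · Marchetti: $200.00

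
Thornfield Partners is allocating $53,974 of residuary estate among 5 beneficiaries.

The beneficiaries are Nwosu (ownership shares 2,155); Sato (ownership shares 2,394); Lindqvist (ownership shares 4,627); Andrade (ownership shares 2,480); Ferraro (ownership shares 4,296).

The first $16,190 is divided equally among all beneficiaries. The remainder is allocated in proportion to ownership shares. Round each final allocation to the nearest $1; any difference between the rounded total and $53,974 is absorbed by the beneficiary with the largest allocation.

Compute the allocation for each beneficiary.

Nwosu: $8,342 · Sato: $8,908 · Lindqvist: $14,198 · Andrade: $9,112 · Ferraro: $13,414

$16,190 shared equally gives $3,238 per beneficiary.
Remainder $37,784 by ownership shares (total 15,952): Nwosu 5,104.35 → $5,104; Sato 5,670.44 → $5,670; Lindqvist 10,959.54 → $10,960; Andrade 5,874.14 → $5,874; Ferraro 10,175.53 → $10,176.
Totals: Nwosu $3,238 + $5,104 = $8,342; Sato $3,238 + $5,670 = $8,908; Lindqvist $3,238 + $10,960 = $14,198; Andrade $3,238 + $5,874 = $9,112; Ferraro $3,238 + $10,176 = $13,414.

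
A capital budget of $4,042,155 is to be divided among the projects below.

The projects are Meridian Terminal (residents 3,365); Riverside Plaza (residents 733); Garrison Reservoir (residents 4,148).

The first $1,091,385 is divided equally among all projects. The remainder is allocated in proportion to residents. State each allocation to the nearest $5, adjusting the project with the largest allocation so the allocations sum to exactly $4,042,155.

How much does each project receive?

Equal tier: $1,091,385 ÷ 3 = $363,795 apiece.
Remainder $2,950,770 by residents (total 8,246): Meridian Terminal 1,204,140.32 → $1,204,140; Riverside Plaza 262,298.62 → $262,300; Garrison Reservoir 1,484,331.06 → $1,484,330.
Totals: Meridian Terminal $363,795 + $1,204,140 = $1,567,935; Riverside Plaza $363,795 + $262,300 = $626,095; Garrison Reservoir $363,795 + $1,484,330 = $1,848,125.

Meridian Terminal: $1,567,935 | Riverside Plaza: $626,095 | Garrison Reservoir: $1,848,125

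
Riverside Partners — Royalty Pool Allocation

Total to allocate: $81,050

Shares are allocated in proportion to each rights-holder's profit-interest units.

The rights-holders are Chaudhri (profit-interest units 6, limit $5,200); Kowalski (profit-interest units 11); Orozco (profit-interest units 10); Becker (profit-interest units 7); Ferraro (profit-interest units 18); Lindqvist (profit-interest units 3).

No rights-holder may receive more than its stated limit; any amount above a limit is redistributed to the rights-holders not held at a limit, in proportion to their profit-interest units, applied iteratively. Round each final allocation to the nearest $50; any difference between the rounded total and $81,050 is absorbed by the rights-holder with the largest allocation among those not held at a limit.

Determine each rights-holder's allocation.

Profit-interest units total: 55.
Pro-rata shares before constraints: Chaudhri 8,841.82; Kowalski 16,210.00; Orozco 14,736.36; Becker 10,315.45; Ferraro 26,525.45; Lindqvist 4,420.91.
Cap binds for Chaudhri ($5,200); balance $75,850 reallocated over remaining profit-interest units 49.
Redistributed shares: Kowalski 17,027.55 → $17,050; Orozco 15,479.59 → $15,500; Becker 10,835.71 → $10,850; Ferraro 27,863.27 → $27,850; Lindqvist 4,643.88 → $4,650.
Rounding difference −$50 applied to Ferraro → $27,800.

Chaudhri: $5,200 | Kowalski: $17,050 | Orozco: $15,500 | Becker: $10,850 | Ferraro: $27,800 | Lindqvist: $4,650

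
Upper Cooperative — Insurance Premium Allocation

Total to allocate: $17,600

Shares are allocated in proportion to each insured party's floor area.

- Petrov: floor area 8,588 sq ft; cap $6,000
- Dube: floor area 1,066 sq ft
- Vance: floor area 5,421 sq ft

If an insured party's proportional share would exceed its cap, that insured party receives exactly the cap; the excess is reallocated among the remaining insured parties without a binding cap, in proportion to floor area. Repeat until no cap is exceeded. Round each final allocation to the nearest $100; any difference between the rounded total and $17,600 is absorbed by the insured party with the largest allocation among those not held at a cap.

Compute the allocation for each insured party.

Petrov: $6,000 | Dube: $1,900 | Vance: $9,700

Floor area total: 15,075.
Pro-rata shares before constraints: Petrov 10,026.45; Dube 1,244.55; Vance 6,329.00.
Capped: Petrov ($6,000); residual $11,600 reallocated over remaining floor area 6,487.
Remaining shares: Dube 1,906.21 → $1,900; Vance 9,693.79 → $9,700.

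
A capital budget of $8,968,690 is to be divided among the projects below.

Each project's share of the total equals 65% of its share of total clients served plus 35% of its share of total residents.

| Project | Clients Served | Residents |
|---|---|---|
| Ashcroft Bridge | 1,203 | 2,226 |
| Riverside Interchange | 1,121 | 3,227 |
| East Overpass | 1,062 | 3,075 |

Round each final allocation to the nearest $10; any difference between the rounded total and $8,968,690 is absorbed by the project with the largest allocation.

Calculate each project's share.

Ashcroft Bridge: $2,890,560 | Riverside Interchange: $3,117,830 | East Overpass: $2,960,300

Clients served total 3,386; residents total 8,528.
Combined weights (65% clients served + 35% residents): Ashcroft Bridge 0.3223; Riverside Interchange 0.3476; East Overpass 0.3301.
Raw shares: Ashcroft Bridge 2,890,555.76; Riverside Interchange 3,117,831.60; East Overpass 2,960,302.64.
Rounded to nearest $10: Ashcroft Bridge $2,890,560; Riverside Interchange $3,117,830; East Overpass $2,960,300. Sum = $8,968,690.
Sum already equals the total — no adjustment.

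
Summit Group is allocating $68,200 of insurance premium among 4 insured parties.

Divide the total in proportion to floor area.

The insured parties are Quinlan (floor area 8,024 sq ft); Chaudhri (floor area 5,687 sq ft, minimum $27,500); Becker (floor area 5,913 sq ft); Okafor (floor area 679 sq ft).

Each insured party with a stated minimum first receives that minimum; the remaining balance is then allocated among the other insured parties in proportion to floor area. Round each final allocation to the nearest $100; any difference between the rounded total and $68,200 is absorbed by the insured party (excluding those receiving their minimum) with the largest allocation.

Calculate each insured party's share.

Quinlan: $22,300 | Chaudhri: $27,500 | Becker: $16,500 | Okafor: $1,900

Guaranteed amounts: Chaudhri $27,500. Balance $40,700.
Balance split over remaining floor area 14,616: Quinlan 22,343.79 → $22,300; Becker 16,465.46 → $16,500; Okafor 1,890.76 → $1,900.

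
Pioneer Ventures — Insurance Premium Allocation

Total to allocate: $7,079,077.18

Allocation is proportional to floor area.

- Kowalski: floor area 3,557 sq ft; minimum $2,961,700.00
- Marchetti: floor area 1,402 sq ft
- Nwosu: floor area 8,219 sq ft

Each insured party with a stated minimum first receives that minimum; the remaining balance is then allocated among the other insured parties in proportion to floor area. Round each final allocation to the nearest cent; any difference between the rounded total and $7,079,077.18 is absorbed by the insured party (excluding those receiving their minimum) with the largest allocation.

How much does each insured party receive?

Minimums first: Kowalski $2,961,700.00. Residual $4,117,377.18.
Residual split over remaining floor area 9,621: Marchetti 599,996.1341 → $599,996.13; Nwosu 3,517,381.0459 → $3,517,381.05.

Kowalski: $2,961,700.00; Marchetti: $599,996.13; Nwosu: $3,517,381.05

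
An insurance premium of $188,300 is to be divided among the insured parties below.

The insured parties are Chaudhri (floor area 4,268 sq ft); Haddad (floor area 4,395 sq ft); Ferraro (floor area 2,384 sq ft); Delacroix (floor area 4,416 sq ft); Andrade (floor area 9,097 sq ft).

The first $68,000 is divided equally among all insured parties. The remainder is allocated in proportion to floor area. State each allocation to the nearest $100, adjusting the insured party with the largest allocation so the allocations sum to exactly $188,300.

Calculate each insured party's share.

Chaudhri: $34,500 | Haddad: $35,100 | Ferraro: $25,300 | Delacroix: $35,200 | Andrade: $58,200

$68,000 shared equally gives $13,600 per insured party.
Remainder $120,300 by floor area (total 24,560): Chaudhri 20,905.55 → $20,900; Haddad 21,527.63 → $21,500; Ferraro 11,677.33 → $11,700; Delacroix 21,630.49 → $21,600; Andrade 44,559.00 → $44,600.
Totals: Chaudhri $13,600 + $20,900 = $34,500; Haddad $13,600 + $21,500 = $35,100; Ferraro $13,600 + $11,700 = $25,300; Delacroix $13,600 + $21,600 = $35,200; Andrade $13,600 + $44,600 = $58,200.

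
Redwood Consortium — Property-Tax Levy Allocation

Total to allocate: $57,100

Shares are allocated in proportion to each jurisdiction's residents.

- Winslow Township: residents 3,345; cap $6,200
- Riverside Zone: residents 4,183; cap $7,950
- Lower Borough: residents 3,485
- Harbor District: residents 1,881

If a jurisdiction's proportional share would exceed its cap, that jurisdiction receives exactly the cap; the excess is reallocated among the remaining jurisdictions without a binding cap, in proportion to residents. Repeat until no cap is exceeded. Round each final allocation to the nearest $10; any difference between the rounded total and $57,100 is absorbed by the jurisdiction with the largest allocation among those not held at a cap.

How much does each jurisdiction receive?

Combined residents = 12,894.
Proportional shares (ignoring caps): Winslow Township 14,813.05; Riverside Zone 18,524.07; Lower Borough 15,433.03; Harbor District 8,329.85.
Capped: Winslow Township ($6,200), Riverside Zone ($7,950); balance $42,950 reallocated over remaining residents 5,366.
Remaining shares: Lower Borough 27,894.29 → $27,890; Harbor District 15,055.71 → $15,060.

Winslow Township: $6,200; Riverside Zone: $7,950; Lower Borough: $27,890; Harbor District: $15,060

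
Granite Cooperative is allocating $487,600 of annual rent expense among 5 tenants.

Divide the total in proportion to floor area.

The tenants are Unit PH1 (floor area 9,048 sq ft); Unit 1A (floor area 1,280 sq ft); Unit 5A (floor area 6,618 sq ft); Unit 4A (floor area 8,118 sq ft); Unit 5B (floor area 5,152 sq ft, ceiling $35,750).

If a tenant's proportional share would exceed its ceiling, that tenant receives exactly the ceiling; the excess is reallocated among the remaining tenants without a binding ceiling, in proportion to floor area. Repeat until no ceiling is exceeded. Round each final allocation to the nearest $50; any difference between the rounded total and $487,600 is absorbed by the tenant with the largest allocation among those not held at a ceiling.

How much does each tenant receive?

Combined floor area = 30,216.
Proportional shares (ignoring caps): Unit PH1 146,008.90; Unit 1A 20,655.55; Unit 5A 106,795.63; Unit 4A 131,001.35; Unit 5B 83,138.58.
Held at cap: Unit 5B ($35,750); residual $451,850 reallocated over remaining floor area 25,064.
Shares after redistribution: Unit PH1 163,115.98 → $163,100; Unit 1A 23,075.65 → $23,100; Unit 5A 119,308.30 → $119,300; Unit 4A 146,350.08 → $146,350.

Unit PH1: $163,100 · Unit 1A: $23,100 · Unit 5A: $119,300 · Unit 4A: $146,350 · Unit 5B: $35,750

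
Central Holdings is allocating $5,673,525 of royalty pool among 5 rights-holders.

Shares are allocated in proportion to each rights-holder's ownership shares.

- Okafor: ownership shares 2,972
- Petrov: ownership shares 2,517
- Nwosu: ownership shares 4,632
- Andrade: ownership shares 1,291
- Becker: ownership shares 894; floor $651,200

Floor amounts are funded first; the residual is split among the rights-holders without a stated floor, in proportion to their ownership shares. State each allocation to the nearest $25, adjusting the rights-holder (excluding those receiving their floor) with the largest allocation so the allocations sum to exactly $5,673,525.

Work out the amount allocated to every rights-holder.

Guaranteed amounts: Becker $651,200. Residual $5,022,325.
Residual split over remaining ownership shares 11,412: Okafor 1,307,952.15 → $1,307,950; Petrov 1,107,710.48 → $1,107,700; Nwosu 2,038,504.15 → $2,038,500; Andrade 568,158.22 → $568,150.
Rounding difference +$25 applied to Nwosu → $2,038,525.

Okafor: $1,307,950 · Petrov: $1,107,700 · Nwosu: $2,038,525 · Andrade: $568,150 · Becker: $651,200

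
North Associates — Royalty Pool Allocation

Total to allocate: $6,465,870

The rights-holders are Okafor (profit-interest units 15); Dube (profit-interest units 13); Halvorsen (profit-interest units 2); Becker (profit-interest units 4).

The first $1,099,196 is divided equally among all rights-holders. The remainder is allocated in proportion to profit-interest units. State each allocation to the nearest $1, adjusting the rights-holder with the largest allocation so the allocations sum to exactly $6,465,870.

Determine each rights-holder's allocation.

Okafor: $2,642,449 · Dube: $2,326,763 · Halvorsen: $590,486 · Becker: $906,172

$1,099,196 shared equally gives $274,799 per rights-holder.
Remainder $5,366,674 by profit-interest units (total 34): Okafor 2,367,650.29 → $2,367,650; Dube 2,051,963.59 → $2,051,964; Halvorsen 315,686.71 → $315,687; Becker 631,373.41 → $631,373.
Totals: Okafor $274,799 + $2,367,650 = $2,642,449; Dube $274,799 + $2,051,964 = $2,326,763; Halvorsen $274,799 + $315,687 = $590,486; Becker $274,799 + $631,373 = $906,172.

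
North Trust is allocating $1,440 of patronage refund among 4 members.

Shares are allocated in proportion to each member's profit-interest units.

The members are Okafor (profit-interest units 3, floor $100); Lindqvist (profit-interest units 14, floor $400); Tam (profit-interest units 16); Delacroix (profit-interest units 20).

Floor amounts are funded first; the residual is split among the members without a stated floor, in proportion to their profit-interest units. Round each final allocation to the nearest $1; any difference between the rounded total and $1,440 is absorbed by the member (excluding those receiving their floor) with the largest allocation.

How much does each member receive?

Guaranteed amounts: Okafor $100; Lindqvist $400. Balance $940.
Balance split over remaining profit-interest units 36: Tam 417.78 → $418; Delacroix 522.22 → $522.

Okafor: $100; Lindqvist: $400; Tam: $418; Delacroix: $522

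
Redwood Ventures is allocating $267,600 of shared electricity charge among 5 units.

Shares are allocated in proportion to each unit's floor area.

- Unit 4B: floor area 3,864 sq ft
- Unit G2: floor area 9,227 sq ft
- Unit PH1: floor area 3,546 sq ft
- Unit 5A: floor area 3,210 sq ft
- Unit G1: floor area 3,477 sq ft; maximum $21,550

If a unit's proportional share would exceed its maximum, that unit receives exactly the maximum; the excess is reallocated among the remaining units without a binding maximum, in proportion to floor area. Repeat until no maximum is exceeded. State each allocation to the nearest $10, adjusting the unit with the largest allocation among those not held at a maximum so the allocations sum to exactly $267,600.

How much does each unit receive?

Total floor area = 23,324.
Unconstrained shares: Unit 4B 44,332.29; Unit G2 105,862.85; Unit PH1 40,683.83; Unit 5A 36,828.85; Unit G1 39,892.18.
Cap binds for Unit G1 ($21,550); residual $246,050 reallocated over remaining floor area 19,847.
Redistributed shares: Unit 4B 47,903.32 → $47,900; Unit G2 114,390.25 → $114,390; Unit PH1 43,960.97 → $43,960; Unit 5A 39,795.46 → $39,800.

Unit 4B: $47,900; Unit G2: $114,390; Unit PH1: $43,960; Unit 5A: $39,800; Unit G1: $21,550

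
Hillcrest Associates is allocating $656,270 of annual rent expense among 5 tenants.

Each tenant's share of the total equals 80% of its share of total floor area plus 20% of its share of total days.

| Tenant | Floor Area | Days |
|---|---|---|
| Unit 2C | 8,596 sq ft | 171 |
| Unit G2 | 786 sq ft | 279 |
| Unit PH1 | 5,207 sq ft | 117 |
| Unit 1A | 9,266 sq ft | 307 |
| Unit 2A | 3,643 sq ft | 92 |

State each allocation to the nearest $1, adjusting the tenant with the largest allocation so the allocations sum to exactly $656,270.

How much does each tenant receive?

Unit 2C: $187,357; Unit G2: $52,916; Unit PH1: $115,314; Unit 1A: $218,627; Unit 2A: $82,056

Floor area total 27,498; days total 966.
Composite weights (80% floor area + 20% days): Unit 2C 0.2855; Unit G2 0.0806; Unit PH1 0.1757; Unit 1A 0.3331; Unit 2A 0.1250.
Proportional shares: Unit 2C 187,356.80; Unit G2 52,915.77; Unit PH1 115,313.85; Unit 1A 218,627.85; Unit 2A 82,055.74.
At nearest $1: Unit 2C $187,357; Unit G2 $52,916; Unit PH1 $115,314; Unit 1A $218,628; Unit 2A $82,056. Sum = $656,271.
Difference $656,270 − $656,271 = −$1 applied to largest allocation (Unit 1A): Unit 1A becomes $218,627.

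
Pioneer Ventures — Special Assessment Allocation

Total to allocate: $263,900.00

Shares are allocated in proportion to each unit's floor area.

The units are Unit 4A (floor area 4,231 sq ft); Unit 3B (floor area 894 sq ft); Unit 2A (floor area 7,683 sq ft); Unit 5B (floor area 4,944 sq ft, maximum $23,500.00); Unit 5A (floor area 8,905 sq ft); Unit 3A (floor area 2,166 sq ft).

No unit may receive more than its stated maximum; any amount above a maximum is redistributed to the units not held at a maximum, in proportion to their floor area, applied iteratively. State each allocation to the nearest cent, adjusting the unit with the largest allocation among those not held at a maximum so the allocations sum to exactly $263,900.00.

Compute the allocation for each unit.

Unit 4A: $42,595.27 | Unit 3B: $9,000.28 | Unit 2A: $77,348.01 | Unit 5B: $23,500.00 | Unit 5A: $89,650.40 | Unit 3A: $21,806.04

Sum of floor area: 28,823.
Unconstrained shares: Unit 4A 38,738.5387; Unit 3B 8,185.3589; Unit 2A 70,344.6449; Unit 5B 45,266.6829; Unit 5A 81,533.1333; Unit 3A 19,831.6414.
Held at cap: Unit 5B ($23,500.00); residual $240,400.00 reallocated over remaining floor area 23,879.
Shares after redistribution: Unit 4A 42,595.2678 → $42,595.27; Unit 3B 9,000.2764 → $9,000.28; Unit 2A 77,348.0129 → $77,348.01; Unit 5A 89,650.4041 → $89,650.40; Unit 3A 21,806.0388 → $21,806.04.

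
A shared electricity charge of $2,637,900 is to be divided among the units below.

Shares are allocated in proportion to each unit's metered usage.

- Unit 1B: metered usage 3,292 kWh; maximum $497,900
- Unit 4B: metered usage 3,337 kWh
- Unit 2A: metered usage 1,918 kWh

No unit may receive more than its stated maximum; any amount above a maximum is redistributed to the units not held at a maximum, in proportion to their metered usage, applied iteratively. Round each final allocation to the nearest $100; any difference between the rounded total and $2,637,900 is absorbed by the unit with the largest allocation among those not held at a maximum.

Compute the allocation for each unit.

Unit 1B: $497,900 | Unit 4B: $1,358,900 | Unit 2A: $781,100

Combined metered usage = 8,547.
Proportional shares (ignoring caps): Unit 1B 1,016,025.13; Unit 4B 1,029,913.69; Unit 2A 591,961.18.
Capped: Unit 1B ($497,900); balance $2,140,000 reallocated over remaining metered usage 5,255.
Shares after redistribution: Unit 4B 1,358,930.54 → $1,358,900; Unit 2A 781,069.46 → $781,100.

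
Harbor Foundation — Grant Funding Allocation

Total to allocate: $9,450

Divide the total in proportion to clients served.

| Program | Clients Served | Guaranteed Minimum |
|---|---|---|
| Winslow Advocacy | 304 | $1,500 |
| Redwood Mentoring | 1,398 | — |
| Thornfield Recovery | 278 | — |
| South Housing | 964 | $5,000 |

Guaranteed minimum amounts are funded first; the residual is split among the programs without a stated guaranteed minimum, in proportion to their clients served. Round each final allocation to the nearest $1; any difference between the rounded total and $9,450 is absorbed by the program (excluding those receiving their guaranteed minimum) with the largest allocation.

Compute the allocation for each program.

Winslow Advocacy: $1,500 | Redwood Mentoring: $2,461 | Thornfield Recovery: $489 | South Housing: $5,000

Guaranteed amounts: Winslow Advocacy $1,500; South Housing $5,000. Remaining pool $2,950.
Remaining pool split over remaining clients served 1,676: Redwood Mentoring 2,460.68 → $2,461; Thornfield Recovery 489.32 → $489.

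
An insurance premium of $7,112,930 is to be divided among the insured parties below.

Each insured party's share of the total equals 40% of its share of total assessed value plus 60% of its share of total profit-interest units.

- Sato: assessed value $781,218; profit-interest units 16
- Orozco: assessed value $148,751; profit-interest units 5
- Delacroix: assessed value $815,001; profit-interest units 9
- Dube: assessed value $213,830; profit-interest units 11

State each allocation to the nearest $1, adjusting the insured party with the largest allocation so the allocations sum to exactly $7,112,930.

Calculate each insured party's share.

Sato: $2,800,192 | Orozco: $736,520 | Delacroix: $2,120,620 | Dube: $1,455,598

Totals — assessed value 1,958,800, profit-interest units 41.
Combined weights (40% assessed value + 60% profit-interest units): Sato 0.3937; Orozco 0.1035; Delacroix 0.2981; Dube 0.2046.
Pro-rata amounts: Sato 2,800,191.66; Orozco 736,520.26; Delacroix 2,120,620.12; Dube 1,455,597.96.
After rounding ($1): Sato $2,800,192; Orozco $736,520; Delacroix $2,120,620; Dube $1,455,598. Sum = $7,112,930.
No rounding difference to absorb.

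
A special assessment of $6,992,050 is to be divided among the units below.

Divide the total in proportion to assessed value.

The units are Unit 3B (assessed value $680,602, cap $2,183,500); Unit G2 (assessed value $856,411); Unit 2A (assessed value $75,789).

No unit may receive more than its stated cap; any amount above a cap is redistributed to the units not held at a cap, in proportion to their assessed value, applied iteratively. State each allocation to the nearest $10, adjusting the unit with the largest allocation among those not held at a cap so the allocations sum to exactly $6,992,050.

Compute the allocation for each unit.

Sum of assessed value: 1,612,802.
Unconstrained shares: Unit 3B 2,950,643.18; Unit G2 3,712,835.51; Unit 2A 328,571.32.
Cap binds for Unit 3B ($2,183,500); residual $4,808,550 reallocated over remaining assessed value 932,200.
Redistributed shares: Unit G2 4,417,609.00 → $4,417,610; Unit 2A 390,941.00 → $390,940.

Unit 3B: $2,183,500; Unit G2: $4,417,610; Unit 2A: $390,940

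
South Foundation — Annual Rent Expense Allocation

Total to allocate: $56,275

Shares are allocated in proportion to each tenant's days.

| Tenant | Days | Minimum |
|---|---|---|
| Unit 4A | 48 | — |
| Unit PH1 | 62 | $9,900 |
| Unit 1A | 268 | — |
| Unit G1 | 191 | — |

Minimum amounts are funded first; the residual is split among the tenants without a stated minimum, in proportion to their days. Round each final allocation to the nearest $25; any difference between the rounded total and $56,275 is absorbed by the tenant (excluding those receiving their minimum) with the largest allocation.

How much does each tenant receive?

Guaranteed amounts: Unit PH1 $9,900. Residual $46,375.
Residual split over remaining days 507: Unit 4A 4,390.53 → $4,400; Unit 1A 24,513.81 → $24,525; Unit G1 17,470.66 → $17,475.
Rounding difference −$25 applied to Unit 1A → $24,500.

Unit 4A: $4,400; Unit PH1: $9,900; Unit 1A: $24,500; Unit G1: $17,475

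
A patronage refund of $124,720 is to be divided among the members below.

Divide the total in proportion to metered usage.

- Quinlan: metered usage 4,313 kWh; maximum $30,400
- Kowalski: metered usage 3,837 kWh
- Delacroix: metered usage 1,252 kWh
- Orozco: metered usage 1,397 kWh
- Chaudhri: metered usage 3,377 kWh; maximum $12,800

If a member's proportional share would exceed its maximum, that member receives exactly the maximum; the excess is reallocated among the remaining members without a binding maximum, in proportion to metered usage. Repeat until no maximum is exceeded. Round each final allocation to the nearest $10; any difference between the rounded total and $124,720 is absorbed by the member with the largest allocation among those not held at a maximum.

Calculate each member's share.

Total metered usage = 14,176.
Unconstrained shares: Quinlan 37,945.64; Kowalski 33,757.80; Delacroix 11,015.06; Orozco 12,290.76; Chaudhri 29,710.74.
Capped: Quinlan ($30,400), Chaudhri ($12,800); balance $81,520 reallocated over remaining metered usage 6,486.
Remaining shares: Kowalski 48,225.75 → $48,230; Delacroix 15,735.90 → $15,740; Orozco 17,558.35 → $17,560.
Rounding difference −$10 applied to Kowalski → $48,220.

Quinlan: $30,400 | Kowalski: $48,220 | Delacroix: $15,740 | Orozco: $17,560 | Chaudhri: $12,800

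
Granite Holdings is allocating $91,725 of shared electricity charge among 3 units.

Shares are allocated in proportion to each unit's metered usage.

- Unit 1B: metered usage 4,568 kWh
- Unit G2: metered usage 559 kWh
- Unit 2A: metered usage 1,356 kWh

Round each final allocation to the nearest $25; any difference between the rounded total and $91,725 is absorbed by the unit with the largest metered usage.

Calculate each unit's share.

Sum of metered usage: 6,483.
Proportional shares: Unit 1B 4,568/6,483 × $91,725 = 64,630.54; Unit G2 559/6,483 × $91,725 = 7,909.04; Unit 2A 1,356/6,483 × $91,725 = 19,185.42.
Rounded to nearest $25: Unit 1B $64,625; Unit G2 $7,900; Unit 2A $19,175. Sum = $91,700.
Difference $91,725 − $91,700 = +$25 applied to largest metered usage (Unit 1B): Unit 1B becomes $64,650.

Unit 1B: $64,650; Unit G2: $7,900; Unit 2A: $19,175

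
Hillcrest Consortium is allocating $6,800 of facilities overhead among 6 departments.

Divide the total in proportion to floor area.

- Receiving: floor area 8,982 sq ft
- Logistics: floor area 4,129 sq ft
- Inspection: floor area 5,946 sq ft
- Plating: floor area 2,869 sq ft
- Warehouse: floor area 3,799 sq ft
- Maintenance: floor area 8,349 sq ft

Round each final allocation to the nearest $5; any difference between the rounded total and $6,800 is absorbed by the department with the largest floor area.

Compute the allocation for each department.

Receiving: $1,790 | Logistics: $825 | Inspection: $1,185 | Plating: $575 | Warehouse: $760 | Maintenance: $1,665

Floor area total: 8,982 + 4,129 + 5,946 + 2,869 + 3,799 + 8,349 = 34,074.
Raw shares: Receiving 1,792.499; Logistics 824.01; Inspection 1,186.62; Plating 572.55; Warehouse 758.15; Maintenance 1,666.17.
Rounded to nearest $5: Receiving $1,790; Logistics $825; Inspection $1,185; Plating $575; Warehouse $760; Maintenance $1,665. Sum = $6,800.
No rounding difference to absorb.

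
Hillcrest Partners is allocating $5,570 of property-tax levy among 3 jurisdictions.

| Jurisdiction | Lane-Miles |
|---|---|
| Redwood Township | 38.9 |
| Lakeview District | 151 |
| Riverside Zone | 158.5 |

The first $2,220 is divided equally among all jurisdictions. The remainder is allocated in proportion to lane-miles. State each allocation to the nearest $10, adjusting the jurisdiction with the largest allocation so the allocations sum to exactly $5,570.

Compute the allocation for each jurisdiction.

$2,220 shared equally gives $740 per jurisdiction.
Remainder $3,350 by lane-miles (total 348.4): Redwood Township 374.04 → $370; Lakeview District 1,451.92 → $1,450; Riverside Zone 1,524.04 → $1,520.
Rounding difference +$10 on remainder applied to Riverside Zone.
Totals: Redwood Township $740 + $370 = $1,110; Lakeview District $740 + $1,450 = $2,190; Riverside Zone $740 + $1,530 = $2,270.

Redwood Township: $1,110 · Lakeview District: $2,190 · Riverside Zone: $2,270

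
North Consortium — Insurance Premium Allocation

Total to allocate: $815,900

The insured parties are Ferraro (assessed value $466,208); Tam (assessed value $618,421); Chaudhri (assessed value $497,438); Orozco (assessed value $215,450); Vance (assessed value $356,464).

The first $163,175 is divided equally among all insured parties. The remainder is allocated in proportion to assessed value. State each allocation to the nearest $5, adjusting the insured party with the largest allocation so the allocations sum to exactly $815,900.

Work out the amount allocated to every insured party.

$163,175 shared equally gives $32,635 per insured party.
Remainder $652,725 by assessed value (total 2,153,981): Ferraro 141,275.91 → $141,275; Tam 187,401.30 → $187,400; Chaudhri 150,739.59 → $150,740; Orozco 65,288.23 → $65,290; Vance 108,019.97 → $108,020.
Totals: Ferraro $32,635 + $141,275 = $173,910; Tam $32,635 + $187,400 = $220,035; Chaudhri $32,635 + $150,740 = $183,375; Orozco $32,635 + $65,290 = $97,925; Vance $32,635 + $108,020 = $140,655.

Ferraro: $173,910 | Tam: $220,035 | Chaudhri: $183,375 | Orozco: $97,925 | Vance: $140,655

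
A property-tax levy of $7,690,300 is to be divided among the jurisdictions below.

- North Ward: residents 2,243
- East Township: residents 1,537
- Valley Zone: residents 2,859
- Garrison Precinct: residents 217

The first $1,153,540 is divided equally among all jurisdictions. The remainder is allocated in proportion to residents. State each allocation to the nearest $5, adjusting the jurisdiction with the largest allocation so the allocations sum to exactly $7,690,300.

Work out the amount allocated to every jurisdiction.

North Ward: $2,426,945 · East Township: $1,753,815 · Valley Zone: $3,014,260 · Garrison Precinct: $495,280

Equal tier: $1,153,540 ÷ 4 = $288,385 apiece.
Remainder $6,536,760 by residents (total 6,856): North Ward 2,138,557.86 → $2,138,560; East Township 1,465,431.76 → $1,465,430; Valley Zone 2,725,874.68 → $2,725,875; Garrison Precinct 206,895.70 → $206,895.
Totals: North Ward $288,385 + $2,138,560 = $2,426,945; East Township $288,385 + $1,465,430 = $1,753,815; Valley Zone $288,385 + $2,725,875 = $3,014,260; Garrison Precinct $288,385 + $206,895 = $495,280.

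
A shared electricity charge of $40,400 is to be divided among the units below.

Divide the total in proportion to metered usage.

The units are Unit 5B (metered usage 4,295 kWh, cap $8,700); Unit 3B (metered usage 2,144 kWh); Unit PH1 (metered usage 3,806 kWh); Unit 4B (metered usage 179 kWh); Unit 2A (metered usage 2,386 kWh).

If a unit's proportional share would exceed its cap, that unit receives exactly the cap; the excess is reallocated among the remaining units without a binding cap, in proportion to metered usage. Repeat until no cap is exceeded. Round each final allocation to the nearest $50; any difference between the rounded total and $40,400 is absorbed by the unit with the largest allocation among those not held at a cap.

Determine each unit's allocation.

Unit 5B: $8,700; Unit 3B: $8,000; Unit PH1: $14,150; Unit 4B: $650; Unit 2A: $8,900

Combined metered usage = 12,810.
Pro-rata shares before constraints: Unit 5B 13,545.51; Unit 3B 6,761.72; Unit PH1 12,003.31; Unit 4B 564.53; Unit 2A 7,524.93.
Held at cap: Unit 5B ($8,700); residual $31,700 reallocated over remaining metered usage 8,515.
Remaining shares: Unit 3B 7,981.77 → $8,000; Unit PH1 14,169.14 → $14,150; Unit 4B 666.39 → $650; Unit 2A 8,882.70 → $8,900.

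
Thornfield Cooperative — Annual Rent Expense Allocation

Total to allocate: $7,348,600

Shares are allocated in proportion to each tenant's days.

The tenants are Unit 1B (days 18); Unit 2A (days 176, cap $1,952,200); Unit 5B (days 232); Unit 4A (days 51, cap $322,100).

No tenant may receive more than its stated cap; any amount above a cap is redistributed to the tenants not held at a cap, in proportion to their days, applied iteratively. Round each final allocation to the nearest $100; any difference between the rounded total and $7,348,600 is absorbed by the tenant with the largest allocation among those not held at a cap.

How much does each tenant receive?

Combined days = 477.
Unconstrained shares: Unit 1B 277,305.66; Unit 2A 2,711,433.12; Unit 5B 3,574,161.84; Unit 4A 785,699.37.
Cap binds for Unit 2A ($1,952,200), Unit 4A ($322,100); balance $5,074,300 reallocated over remaining days 250.
Remaining shares: Unit 1B 365,349.60 → $365,300; Unit 5B 4,708,950.40 → $4,709,000.

Unit 1B: $365,300 | Unit 2A: $1,952,200 | Unit 5B: $4,709,000 | Unit 4A: $322,100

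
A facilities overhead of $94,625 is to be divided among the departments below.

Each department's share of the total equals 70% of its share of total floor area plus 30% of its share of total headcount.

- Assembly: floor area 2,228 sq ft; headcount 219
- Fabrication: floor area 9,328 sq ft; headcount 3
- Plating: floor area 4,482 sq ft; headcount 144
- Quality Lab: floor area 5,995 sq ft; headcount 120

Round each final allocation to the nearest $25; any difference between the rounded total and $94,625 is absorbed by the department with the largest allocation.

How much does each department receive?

Floor area total 22,033; headcount total 486.
Composite weights (70% floor area + 30% headcount): Assembly 0.2060; Fabrication 0.2982; Plating 0.2313; Quality Lab 0.2645.
Proportional shares: Assembly 19,489.90; Fabrication 28,217.87; Plating 21,885.29; Quality Lab 25,031.94.
Rounded to nearest $25: Assembly $19,500; Fabrication $28,225; Plating $21,875; Quality Lab $25,025. Sum = $94,625.
Sum already equals the total — no adjustment.

Assembly: $19,500 · Fabrication: $28,225 · Plating: $21,875 · Quality Lab: $25,025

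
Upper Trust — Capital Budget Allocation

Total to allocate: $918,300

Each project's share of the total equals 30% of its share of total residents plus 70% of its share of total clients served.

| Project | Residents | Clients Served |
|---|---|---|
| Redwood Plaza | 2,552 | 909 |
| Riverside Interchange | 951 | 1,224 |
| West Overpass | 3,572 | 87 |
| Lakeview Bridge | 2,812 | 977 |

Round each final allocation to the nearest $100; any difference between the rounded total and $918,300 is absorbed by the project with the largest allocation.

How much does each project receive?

Redwood Plaza: $253,900 | Riverside Interchange: $272,600 | West Overpass: $117,000 | Lakeview Bridge: $274,800

Residents total 9,887; clients served total 3,197.
Blended shares (30% residents + 70% clients served): Redwood Plaza 0.2765; Riverside Interchange 0.2969; West Overpass 0.1274; Lakeview Bridge 0.2992.
Pro-rata amounts: Redwood Plaza 253,878.14; Riverside Interchange 272,604.08; West Overpass 117,022.51; Lakeview Bridge 274,795.27.
At nearest $100: Redwood Plaza $253,900; Riverside Interchange $272,600; West Overpass $117,000; Lakeview Bridge $274,800. Sum = $918,300.
No rounding difference to absorb.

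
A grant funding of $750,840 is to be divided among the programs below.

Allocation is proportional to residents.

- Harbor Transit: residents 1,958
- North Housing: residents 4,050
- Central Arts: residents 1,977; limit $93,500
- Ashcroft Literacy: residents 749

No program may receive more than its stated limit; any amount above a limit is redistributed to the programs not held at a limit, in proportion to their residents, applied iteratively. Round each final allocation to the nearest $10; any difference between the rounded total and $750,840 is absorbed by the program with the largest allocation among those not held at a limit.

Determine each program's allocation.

Sum of residents: 8,734.
Pro-rata shares before constraints: Harbor Transit 168,324.33; North Housing 348,168.31; Central Arts 169,957.71; Ashcroft Literacy 64,389.65.
Cap binds for Central Arts ($93,500); balance $657,340 reallocated over remaining residents 6,757.
Redistributed shares: Harbor Transit 190,479.76 → $190,480; North Housing 393,995.41 → $394,000; Ashcroft Literacy 72,864.83 → $72,860.

Harbor Transit: $190,480 · North Housing: $394,000 · Central Arts: $93,500 · Ashcroft Literacy: $72,860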